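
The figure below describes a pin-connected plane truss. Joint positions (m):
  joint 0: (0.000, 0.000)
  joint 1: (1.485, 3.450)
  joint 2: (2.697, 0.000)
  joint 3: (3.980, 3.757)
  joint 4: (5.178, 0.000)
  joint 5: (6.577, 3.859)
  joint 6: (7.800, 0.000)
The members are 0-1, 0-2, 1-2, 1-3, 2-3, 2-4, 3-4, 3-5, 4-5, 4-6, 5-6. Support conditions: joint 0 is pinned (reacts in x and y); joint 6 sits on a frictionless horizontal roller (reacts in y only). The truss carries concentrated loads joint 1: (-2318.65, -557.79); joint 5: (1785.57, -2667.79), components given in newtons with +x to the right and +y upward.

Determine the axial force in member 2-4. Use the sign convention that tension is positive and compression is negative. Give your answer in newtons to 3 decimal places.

N=7 nodes, M=11 members, R=3 reactions → 2N=14, M+R=14
member 0 (0-1): L=3.7560, (cx,cy)=(0.3954,0.9185)
member 1 (0-2): L=2.6970, (cx,cy)=(1.0000,0.0000)
member 2 (1-2): L=3.6567, (cx,cy)=(0.3314,-0.9435)
member 3 (1-3): L=2.5138, (cx,cy)=(0.9925,0.1221)
member 4 (2-3): L=3.9700, (cx,cy)=(0.3232,0.9463)
member 5 (2-4): L=2.4810, (cx,cy)=(1.0000,0.0000)
member 6 (3-4): L=3.9434, (cx,cy)=(0.3038,-0.9527)
member 7 (3-5): L=2.5990, (cx,cy)=(0.9992,0.0392)
member 8 (4-5): L=4.1048, (cx,cy)=(0.3408,0.9401)
member 9 (4-6): L=2.6220, (cx,cy)=(1.0000,0.0000)
member 10 (5-6): L=4.0482, (cx,cy)=(0.3021,-0.9533)
solve A·x = −loads:
  F[0-1] = -1101.8203 N (compression)
  F[0-2] = -97.4591 N (compression)
  F[1-2] = +696.9296 N (tension)
  F[1-3] = +1664.4934 N (tension)
  F[2-3] = -694.8186 N (compression)
  F[2-4] = +358.0813 N (tension)
  F[3-4] = +529.0160 N (tension)
  F[3-5] = +1267.7503 N (tension)
  F[4-5] = -536.1109 N (compression)
  F[4-6] = +701.5157 N (tension)
  F[5-6] = -2322.0348 N (compression)
  Rx@0 = +533.0800 N
  Ry@0 = +1012.0486 N
  Ry@6 = +2213.5314 N

358.081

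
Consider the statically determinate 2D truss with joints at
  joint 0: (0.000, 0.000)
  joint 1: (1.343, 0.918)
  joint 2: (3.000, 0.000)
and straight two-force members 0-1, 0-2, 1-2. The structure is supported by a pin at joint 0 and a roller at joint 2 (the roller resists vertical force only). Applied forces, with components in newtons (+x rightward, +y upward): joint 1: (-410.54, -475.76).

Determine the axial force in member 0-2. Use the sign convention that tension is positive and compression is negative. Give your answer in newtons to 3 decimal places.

157.680

N=3 nodes, M=3 members, R=3 reactions → 2N=6, M+R=6
member 0 (0-1): L=1.6268, (cx,cy)=(0.8256,0.5643)
member 1 (0-2): L=3.0000, (cx,cy)=(1.0000,0.0000)
member 2 (1-2): L=1.8943, (cx,cy)=(0.8747,-0.4846)
solve A·x = −loads:
  F[0-1] = -688.2810 N (compression)
  F[0-2] = +157.6797 N (tension)
  F[1-2] = -180.2611 N (compression)
  Rx@0 = +410.5400 N
  Ry@0 = +388.4033 N
  Ry@2 = +87.3567 N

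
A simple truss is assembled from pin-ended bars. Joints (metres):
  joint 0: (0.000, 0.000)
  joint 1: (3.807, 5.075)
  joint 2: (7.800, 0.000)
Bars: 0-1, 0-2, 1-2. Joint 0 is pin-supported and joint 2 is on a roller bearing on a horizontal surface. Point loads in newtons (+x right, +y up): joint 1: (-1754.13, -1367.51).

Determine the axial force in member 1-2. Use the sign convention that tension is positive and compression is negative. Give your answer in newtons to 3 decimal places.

N=3 nodes, M=3 members, R=3 reactions → 2N=6, M+R=6
member 0 (0-1): L=6.3442, (cx,cy)=(0.6001,0.7999)
member 1 (0-2): L=7.8000, (cx,cy)=(1.0000,0.0000)
member 2 (1-2): L=6.4575, (cx,cy)=(0.6183,-0.7859)
solve A·x = −loads:
  F[0-1] = -2301.8744 N (compression)
  F[0-2] = -372.8312 N (compression)
  F[1-2] = +602.9472 N (tension)
  Rx@0 = +1754.1300 N
  Ry@0 = +1841.3689 N
  Ry@2 = -473.8589 N

602.947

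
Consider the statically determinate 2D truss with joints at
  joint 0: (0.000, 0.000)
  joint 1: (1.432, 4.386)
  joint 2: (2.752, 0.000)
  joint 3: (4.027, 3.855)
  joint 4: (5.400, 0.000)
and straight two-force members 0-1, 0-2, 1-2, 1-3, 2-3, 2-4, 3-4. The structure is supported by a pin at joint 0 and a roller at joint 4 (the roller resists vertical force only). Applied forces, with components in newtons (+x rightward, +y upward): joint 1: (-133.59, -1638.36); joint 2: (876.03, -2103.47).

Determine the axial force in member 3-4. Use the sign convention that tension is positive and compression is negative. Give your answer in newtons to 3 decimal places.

-1483.974

N=5 nodes, M=7 members, R=3 reactions → 2N=10, M+R=10
member 0 (0-1): L=4.6139, (cx,cy)=(0.3104,0.9506)
member 1 (0-2): L=2.7520, (cx,cy)=(1.0000,0.0000)
member 2 (1-2): L=4.5803, (cx,cy)=(0.2882,-0.9576)
member 3 (1-3): L=2.6488, (cx,cy)=(0.9797,-0.2005)
member 4 (2-3): L=4.0604, (cx,cy)=(0.3140,0.9494)
member 5 (2-4): L=2.6480, (cx,cy)=(1.0000,0.0000)
member 6 (3-4): L=4.0922, (cx,cy)=(0.3355,-0.9420)
solve A·x = −loads:
  F[0-1] = -2465.6387 N (compression)
  F[0-2] = +1507.6998 N (tension)
  F[1-2] = +928.9645 N (tension)
  F[1-3] = -918.0232 N (compression)
  F[2-3] = +1278.5899 N (tension)
  F[2-4] = +497.8967 N (tension)
  F[3-4] = -1483.9738 N (compression)
  Rx@0 = -742.4400 N
  Ry@0 = +2343.8753 N
  Ry@4 = +1397.9547 N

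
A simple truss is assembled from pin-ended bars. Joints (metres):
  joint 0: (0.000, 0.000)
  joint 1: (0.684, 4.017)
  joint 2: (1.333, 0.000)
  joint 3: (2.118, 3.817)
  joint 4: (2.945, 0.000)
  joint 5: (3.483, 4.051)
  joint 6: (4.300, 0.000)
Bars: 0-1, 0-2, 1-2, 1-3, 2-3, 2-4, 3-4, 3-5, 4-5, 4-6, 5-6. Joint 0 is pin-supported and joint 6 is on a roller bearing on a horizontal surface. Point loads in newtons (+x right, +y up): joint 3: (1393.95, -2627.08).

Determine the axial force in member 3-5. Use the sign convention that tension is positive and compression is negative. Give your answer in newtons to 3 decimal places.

-879.069

N=7 nodes, M=11 members, R=3 reactions → 2N=14, M+R=14
member 0 (0-1): L=4.0748, (cx,cy)=(0.1679,0.9858)
member 1 (0-2): L=1.3330, (cx,cy)=(1.0000,0.0000)
member 2 (1-2): L=4.0691, (cx,cy)=(0.1595,-0.9872)
member 3 (1-3): L=1.4479, (cx,cy)=(0.9904,-0.1381)
member 4 (2-3): L=3.8969, (cx,cy)=(0.2014,0.9795)
member 5 (2-4): L=1.6120, (cx,cy)=(1.0000,0.0000)
member 6 (3-4): L=3.9056, (cx,cy)=(0.2117,-0.9773)
member 7 (3-5): L=1.3849, (cx,cy)=(0.9856,0.1690)
member 8 (4-5): L=4.0866, (cx,cy)=(0.1317,0.9913)
member 9 (4-6): L=1.3550, (cx,cy)=(1.0000,0.0000)
member 10 (5-6): L=4.1326, (cx,cy)=(0.1977,-0.9803)
solve A·x = −loads:
  F[0-1] = -97.0943 N (compression)
  F[0-2] = +1410.2483 N (tension)
  F[1-2] = +101.5486 N (tension)
  F[1-3] = -32.8093 N (compression)
  F[2-3] = -102.3467 N (compression)
  F[2-4] = +1447.0618 N (tension)
  F[3-4] = -2742.0734 N (compression)
  F[3-5] = -879.0688 N (compression)
  F[4-5] = +2703.4244 N (tension)
  F[4-6] = +510.5218 N (tension)
  F[5-6] = -2582.3310 N (compression)
  Rx@0 = -1393.9500 N
  Ry@0 = +95.7166 N
  Ry@6 = +2531.3634 N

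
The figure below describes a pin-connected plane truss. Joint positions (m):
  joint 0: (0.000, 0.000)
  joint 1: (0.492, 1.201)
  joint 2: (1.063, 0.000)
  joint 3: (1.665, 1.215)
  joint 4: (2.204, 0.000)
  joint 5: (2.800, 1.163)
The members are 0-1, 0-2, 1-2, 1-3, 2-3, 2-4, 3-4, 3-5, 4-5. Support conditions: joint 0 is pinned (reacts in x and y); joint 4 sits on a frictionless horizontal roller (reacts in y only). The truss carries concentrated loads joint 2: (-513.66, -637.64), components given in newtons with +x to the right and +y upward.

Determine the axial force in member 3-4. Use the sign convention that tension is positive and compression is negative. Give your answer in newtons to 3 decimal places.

N=6 nodes, M=9 members, R=3 reactions → 2N=12, M+R=12
member 0 (0-1): L=1.2979, (cx,cy)=(0.3791,0.9254)
member 1 (0-2): L=1.0630, (cx,cy)=(1.0000,0.0000)
member 2 (1-2): L=1.3298, (cx,cy)=(0.4294,-0.9031)
member 3 (1-3): L=1.1731, (cx,cy)=(0.9999,0.0119)
member 4 (2-3): L=1.3560, (cx,cy)=(0.4440,0.8960)
member 5 (2-4): L=1.1410, (cx,cy)=(1.0000,0.0000)
member 6 (3-4): L=1.3292, (cx,cy)=(0.4055,-0.9141)
member 7 (3-5): L=1.1362, (cx,cy)=(0.9990,-0.0458)
member 8 (4-5): L=1.3068, (cx,cy)=(0.4561,0.8899)
solve A·x = −loads:
  F[0-1] = -356.7283 N (compression)
  F[0-2] = -378.4304 N (compression)
  F[1-2] = +361.6729 N (tension)
  F[1-3] = -290.5450 N (compression)
  F[2-3] = +347.0861 N (tension)
  F[2-4] = +136.4299 N (tension)
  F[3-4] = -336.4403 N (compression)
  F[3-5] = -0.0000 N (compression)
  F[4-5] = +0.0000 N (tension)
  Rx@0 = +513.6600 N
  Ry@0 = +330.1031 N
  Ry@4 = +307.5369 N

-336.440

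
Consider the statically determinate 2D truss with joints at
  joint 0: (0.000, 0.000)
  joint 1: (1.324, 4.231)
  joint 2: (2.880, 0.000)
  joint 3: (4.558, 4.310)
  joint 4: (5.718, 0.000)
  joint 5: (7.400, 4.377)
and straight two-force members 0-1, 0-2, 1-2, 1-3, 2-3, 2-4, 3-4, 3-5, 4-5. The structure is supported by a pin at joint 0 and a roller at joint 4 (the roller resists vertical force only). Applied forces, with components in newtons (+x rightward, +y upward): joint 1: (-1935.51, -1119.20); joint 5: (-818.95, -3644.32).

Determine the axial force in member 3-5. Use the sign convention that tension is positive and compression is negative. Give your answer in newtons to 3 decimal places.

N=6 nodes, M=9 members, R=3 reactions → 2N=12, M+R=12
member 0 (0-1): L=4.4333, (cx,cy)=(0.2986,0.9544)
member 1 (0-2): L=2.8800, (cx,cy)=(1.0000,0.0000)
member 2 (1-2): L=4.5080, (cx,cy)=(0.3452,-0.9385)
member 3 (1-3): L=3.2350, (cx,cy)=(0.9997,0.0244)
member 4 (2-3): L=4.6251, (cx,cy)=(0.3628,0.9319)
member 5 (2-4): L=2.8380, (cx,cy)=(1.0000,0.0000)
member 6 (3-4): L=4.4634, (cx,cy)=(0.2599,-0.9656)
member 7 (3-5): L=2.8428, (cx,cy)=(0.9997,0.0236)
member 8 (4-5): L=4.6891, (cx,cy)=(0.3587,0.9334)
solve A·x = −loads:
  F[0-1] = -1935.4238 N (compression)
  F[0-2] = -2176.4507 N (compression)
  F[1-2] = +803.6734 N (tension)
  F[1-3] = +1080.4266 N (tension)
  F[2-3] = -809.4319 N (compression)
  F[2-4] = -1605.3917 N (compression)
  F[3-4] = +768.1267 N (tension)
  F[3-5] = +586.9739 N (tension)
  F[4-5] = -3918.9609 N (compression)
  Rx@0 = +2754.4600 N
  Ry@0 = +1847.0979 N
  Ry@4 = +2916.4221 N

586.974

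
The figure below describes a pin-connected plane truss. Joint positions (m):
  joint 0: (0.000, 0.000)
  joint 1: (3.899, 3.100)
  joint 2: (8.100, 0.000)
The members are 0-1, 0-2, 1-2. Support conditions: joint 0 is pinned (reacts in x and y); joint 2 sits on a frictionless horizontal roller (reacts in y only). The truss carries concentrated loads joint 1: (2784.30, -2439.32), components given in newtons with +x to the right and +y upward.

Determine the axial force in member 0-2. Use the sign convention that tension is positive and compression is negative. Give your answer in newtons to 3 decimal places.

3035.267

N=3 nodes, M=3 members, R=3 reactions → 2N=6, M+R=6
member 0 (0-1): L=4.9812, (cx,cy)=(0.7827,0.6223)
member 1 (0-2): L=8.1000, (cx,cy)=(1.0000,0.0000)
member 2 (1-2): L=5.2210, (cx,cy)=(0.8046,-0.5938)
solve A·x = −loads:
  F[0-1] = -320.6235 N (compression)
  F[0-2] = +3035.2666 N (tension)
  F[1-2] = -3772.1969 N (compression)
  Rx@0 = -2784.3000 N
  Ry@0 = +199.5374 N
  Ry@2 = +2239.7826 N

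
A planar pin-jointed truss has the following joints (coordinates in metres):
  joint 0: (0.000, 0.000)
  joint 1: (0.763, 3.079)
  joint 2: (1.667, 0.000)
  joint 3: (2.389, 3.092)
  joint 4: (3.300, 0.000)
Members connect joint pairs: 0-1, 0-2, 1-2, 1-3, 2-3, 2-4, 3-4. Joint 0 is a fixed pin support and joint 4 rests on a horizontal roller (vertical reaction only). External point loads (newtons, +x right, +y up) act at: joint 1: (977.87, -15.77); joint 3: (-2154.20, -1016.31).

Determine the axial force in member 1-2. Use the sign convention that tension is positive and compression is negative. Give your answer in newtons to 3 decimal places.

1426.944

N=5 nodes, M=7 members, R=3 reactions → 2N=10, M+R=10
member 0 (0-1): L=3.1721, (cx,cy)=(0.2405,0.9706)
member 1 (0-2): L=1.6670, (cx,cy)=(1.0000,0.0000)
member 2 (1-2): L=3.2090, (cx,cy)=(0.2817,-0.9595)
member 3 (1-3): L=1.6261, (cx,cy)=(1.0000,0.0080)
member 4 (2-3): L=3.1752, (cx,cy)=(0.2274,0.9738)
member 5 (2-4): L=1.6330, (cx,cy)=(1.0000,0.0000)
member 6 (3-4): L=3.2234, (cx,cy)=(0.2826,-0.9592)
solve A·x = −loads:
  F[0-1] = -1441.0318 N (compression)
  F[0-2] = -829.7152 N (compression)
  F[1-2] = +1426.9436 N (tension)
  F[1-3] = -1726.5253 N (compression)
  F[2-3] = -1405.9825 N (compression)
  F[2-4] = -108.0250 N (compression)
  F[3-4] = +382.2274 N (tension)
  Rx@0 = +1176.3300 N
  Ry@0 = +1398.7247 N
  Ry@4 = -366.6447 N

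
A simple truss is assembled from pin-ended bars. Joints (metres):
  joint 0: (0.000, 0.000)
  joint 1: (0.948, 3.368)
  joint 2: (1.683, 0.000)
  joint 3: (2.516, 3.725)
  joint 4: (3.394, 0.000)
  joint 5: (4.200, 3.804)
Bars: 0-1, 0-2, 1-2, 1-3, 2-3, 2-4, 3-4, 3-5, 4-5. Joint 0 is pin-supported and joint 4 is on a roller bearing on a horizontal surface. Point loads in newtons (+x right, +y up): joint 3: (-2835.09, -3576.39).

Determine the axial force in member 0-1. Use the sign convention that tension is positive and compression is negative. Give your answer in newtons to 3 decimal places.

N=6 nodes, M=9 members, R=3 reactions → 2N=12, M+R=12
member 0 (0-1): L=3.4989, (cx,cy)=(0.2709,0.9626)
member 1 (0-2): L=1.6830, (cx,cy)=(1.0000,0.0000)
member 2 (1-2): L=3.4473, (cx,cy)=(0.2132,-0.9770)
member 3 (1-3): L=1.6081, (cx,cy)=(0.9750,0.2220)
member 4 (2-3): L=3.8170, (cx,cy)=(0.2182,0.9759)
member 5 (2-4): L=1.7110, (cx,cy)=(1.0000,0.0000)
member 6 (3-4): L=3.8271, (cx,cy)=(0.2294,-0.9733)
member 7 (3-5): L=1.6859, (cx,cy)=(0.9989,0.0469)
member 8 (4-5): L=3.8885, (cx,cy)=(0.2073,0.9783)
solve A·x = −loads:
  F[0-1] = -4193.6275 N (compression)
  F[0-2] = -1698.8509 N (compression)
  F[1-2] = +3683.9439 N (tension)
  F[1-3] = -1970.8804 N (compression)
  F[2-3] = -3688.1318 N (compression)
  F[2-4] = -108.5126 N (compression)
  F[3-4] = +472.9907 N (tension)
  F[3-5] = -0.0000 N (compression)
  F[4-5] = -0.0000 N (compression)
  Rx@0 = +2835.0900 N
  Ry@0 = +4036.7651 N
  Ry@4 = -460.3751 N

-4193.627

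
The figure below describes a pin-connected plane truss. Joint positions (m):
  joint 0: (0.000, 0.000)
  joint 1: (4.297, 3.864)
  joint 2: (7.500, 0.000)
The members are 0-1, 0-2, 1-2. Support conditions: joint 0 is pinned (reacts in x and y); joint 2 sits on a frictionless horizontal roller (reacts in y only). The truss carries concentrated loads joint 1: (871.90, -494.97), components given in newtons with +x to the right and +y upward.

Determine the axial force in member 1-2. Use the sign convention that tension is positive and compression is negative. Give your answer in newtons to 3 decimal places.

-951.815

N=3 nodes, M=3 members, R=3 reactions → 2N=6, M+R=6
member 0 (0-1): L=5.7788, (cx,cy)=(0.7436,0.6686)
member 1 (0-2): L=7.5000, (cx,cy)=(1.0000,0.0000)
member 2 (1-2): L=5.0189, (cx,cy)=(0.6382,-0.7699)
solve A·x = −loads:
  F[0-1] = +355.6689 N (tension)
  F[0-2] = +607.4324 N (tension)
  F[1-2] = -951.8151 N (compression)
  Rx@0 = -871.9000 N
  Ry@0 = -237.8177 N
  Ry@2 = +732.7877 N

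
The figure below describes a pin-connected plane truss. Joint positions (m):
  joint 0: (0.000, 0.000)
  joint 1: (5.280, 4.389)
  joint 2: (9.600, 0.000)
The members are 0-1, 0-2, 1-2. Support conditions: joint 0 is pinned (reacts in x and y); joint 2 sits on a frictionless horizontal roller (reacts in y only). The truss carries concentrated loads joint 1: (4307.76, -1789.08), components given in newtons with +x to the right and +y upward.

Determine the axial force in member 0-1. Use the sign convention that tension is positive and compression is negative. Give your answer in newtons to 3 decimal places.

1821.493

N=3 nodes, M=3 members, R=3 reactions → 2N=6, M+R=6
member 0 (0-1): L=6.8660, (cx,cy)=(0.7690,0.6392)
member 1 (0-2): L=9.6000, (cx,cy)=(1.0000,0.0000)
member 2 (1-2): L=6.1584, (cx,cy)=(0.7015,-0.7127)
solve A·x = −loads:
  F[0-1] = +1821.4926 N (tension)
  F[0-2] = +2907.0165 N (tension)
  F[1-2] = -4144.1043 N (compression)
  Rx@0 = -4307.7600 N
  Ry@0 = -1164.3680 N
  Ry@2 = +2953.4480 N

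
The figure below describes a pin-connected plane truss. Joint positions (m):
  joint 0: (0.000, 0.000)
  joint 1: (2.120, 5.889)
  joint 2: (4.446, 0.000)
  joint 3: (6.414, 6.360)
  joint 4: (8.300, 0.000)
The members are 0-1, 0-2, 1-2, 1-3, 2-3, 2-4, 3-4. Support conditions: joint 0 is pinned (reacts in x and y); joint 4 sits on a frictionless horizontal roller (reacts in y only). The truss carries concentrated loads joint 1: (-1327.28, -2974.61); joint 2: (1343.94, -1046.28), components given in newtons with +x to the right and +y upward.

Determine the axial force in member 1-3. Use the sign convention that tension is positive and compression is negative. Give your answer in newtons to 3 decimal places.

-238.846

N=5 nodes, M=7 members, R=3 reactions → 2N=10, M+R=10
member 0 (0-1): L=6.2590, (cx,cy)=(0.3387,0.9409)
member 1 (0-2): L=4.4460, (cx,cy)=(1.0000,0.0000)
member 2 (1-2): L=6.3317, (cx,cy)=(0.3674,-0.9301)
member 3 (1-3): L=4.3198, (cx,cy)=(0.9940,0.1090)
member 4 (2-3): L=6.6575, (cx,cy)=(0.2956,0.9553)
member 5 (2-4): L=3.8540, (cx,cy)=(1.0000,0.0000)
member 6 (3-4): L=6.6337, (cx,cy)=(0.2843,-0.9587)
solve A·x = −loads:
  F[0-1] = -3871.2158 N (compression)
  F[0-2] = +1327.8943 N (tension)
  F[1-2] = +689.9770 N (tension)
  F[1-3] = -238.8462 N (compression)
  F[2-3] = +423.4711 N (tension)
  F[2-4] = +112.2419 N (tension)
  F[3-4] = -394.7954 N (compression)
  Rx@0 = -16.6600 N
  Ry@0 = +3642.3861 N
  Ry@4 = +378.5039 N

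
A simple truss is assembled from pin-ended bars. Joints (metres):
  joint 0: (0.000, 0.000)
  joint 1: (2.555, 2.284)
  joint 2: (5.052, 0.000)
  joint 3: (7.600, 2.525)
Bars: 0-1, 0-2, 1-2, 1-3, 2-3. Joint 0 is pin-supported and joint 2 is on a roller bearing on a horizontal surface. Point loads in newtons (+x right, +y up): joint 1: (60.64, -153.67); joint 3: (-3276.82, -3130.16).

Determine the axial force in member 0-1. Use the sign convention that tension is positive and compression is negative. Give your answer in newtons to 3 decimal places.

-161.432

N=4 nodes, M=5 members, R=3 reactions → 2N=8, M+R=8
member 0 (0-1): L=3.4271, (cx,cy)=(0.7455,0.6665)
member 1 (0-2): L=5.0520, (cx,cy)=(1.0000,0.0000)
member 2 (1-2): L=3.3840, (cx,cy)=(0.7379,-0.6749)
member 3 (1-3): L=5.0508, (cx,cy)=(0.9989,0.0477)
member 4 (2-3): L=3.5872, (cx,cy)=(0.7103,0.7039)
solve A·x = −loads:
  F[0-1] = -161.4317 N (compression)
  F[0-2] = -3095.8264 N (compression)
  F[1-2] = -77.0618 N (compression)
  F[1-3] = -124.2730 N (compression)
  F[2-3] = -4438.4975 N (compression)
  Rx@0 = +3216.1800 N
  Ry@0 = +107.5881 N
  Ry@2 = +3176.2419 N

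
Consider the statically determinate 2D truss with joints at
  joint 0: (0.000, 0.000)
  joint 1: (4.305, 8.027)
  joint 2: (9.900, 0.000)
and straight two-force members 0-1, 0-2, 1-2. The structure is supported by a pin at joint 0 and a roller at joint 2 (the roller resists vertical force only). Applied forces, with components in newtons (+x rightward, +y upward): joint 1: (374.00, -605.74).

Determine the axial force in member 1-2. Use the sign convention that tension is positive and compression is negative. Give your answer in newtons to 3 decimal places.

-690.715

N=3 nodes, M=3 members, R=3 reactions → 2N=6, M+R=6
member 0 (0-1): L=9.1086, (cx,cy)=(0.4726,0.8813)
member 1 (0-2): L=9.9000, (cx,cy)=(1.0000,0.0000)
member 2 (1-2): L=9.7845, (cx,cy)=(0.5718,-0.8204)
solve A·x = −loads:
  F[0-1] = -44.3600 N (compression)
  F[0-2] = +394.9660 N (tension)
  F[1-2] = -690.7151 N (compression)
  Rx@0 = -374.0000 N
  Ry@0 = +39.0927 N
  Ry@2 = +566.6473 N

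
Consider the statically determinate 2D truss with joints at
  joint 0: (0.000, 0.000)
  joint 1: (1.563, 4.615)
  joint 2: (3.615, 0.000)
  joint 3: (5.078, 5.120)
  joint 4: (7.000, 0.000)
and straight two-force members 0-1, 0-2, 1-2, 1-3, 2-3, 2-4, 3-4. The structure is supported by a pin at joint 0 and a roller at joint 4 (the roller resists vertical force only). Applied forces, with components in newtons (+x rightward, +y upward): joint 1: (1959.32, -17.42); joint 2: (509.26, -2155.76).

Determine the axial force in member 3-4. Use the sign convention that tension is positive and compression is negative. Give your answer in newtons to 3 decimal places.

N=5 nodes, M=7 members, R=3 reactions → 2N=10, M+R=10
member 0 (0-1): L=4.8725, (cx,cy)=(0.3208,0.9472)
member 1 (0-2): L=3.6150, (cx,cy)=(1.0000,0.0000)
member 2 (1-2): L=5.0506, (cx,cy)=(0.4063,-0.9137)
member 3 (1-3): L=3.5511, (cx,cy)=(0.9898,0.1422)
member 4 (2-3): L=5.3249, (cx,cy)=(0.2747,0.9615)
member 5 (2-4): L=3.3850, (cx,cy)=(1.0000,0.0000)
member 6 (3-4): L=5.4689, (cx,cy)=(0.3514,-0.9362)
solve A·x = −loads:
  F[0-1] = +248.9114 N (tension)
  F[0-2] = +2388.7341 N (tension)
  F[1-2] = -538.2081 N (compression)
  F[1-3] = -1677.8609 N (compression)
  F[2-3] = +2753.5093 N (tension)
  F[2-4] = +904.2925 N (tension)
  F[3-4] = -2573.0768 N (compression)
  Rx@0 = -2468.5800 N
  Ry@0 = -235.7574 N
  Ry@4 = +2408.9374 N

-2573.077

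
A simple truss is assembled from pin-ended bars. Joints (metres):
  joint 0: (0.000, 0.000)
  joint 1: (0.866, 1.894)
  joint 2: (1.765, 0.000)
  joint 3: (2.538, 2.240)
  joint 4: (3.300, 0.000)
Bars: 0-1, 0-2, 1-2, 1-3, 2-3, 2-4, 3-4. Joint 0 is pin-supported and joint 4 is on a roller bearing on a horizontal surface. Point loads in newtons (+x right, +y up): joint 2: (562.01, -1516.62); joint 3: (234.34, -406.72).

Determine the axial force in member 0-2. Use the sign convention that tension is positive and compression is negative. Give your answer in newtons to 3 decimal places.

N=5 nodes, M=7 members, R=3 reactions → 2N=10, M+R=10
member 0 (0-1): L=2.0826, (cx,cy)=(0.4158,0.9094)
member 1 (0-2): L=1.7650, (cx,cy)=(1.0000,0.0000)
member 2 (1-2): L=2.0965, (cx,cy)=(0.4288,-0.9034)
member 3 (1-3): L=1.7074, (cx,cy)=(0.9793,0.2026)
member 4 (2-3): L=2.3696, (cx,cy)=(0.3262,0.9453)
member 5 (2-4): L=1.5350, (cx,cy)=(1.0000,0.0000)
member 6 (3-4): L=2.3661, (cx,cy)=(0.3221,-0.9467)
solve A·x = −loads:
  F[0-1] = -704.0640 N (compression)
  F[0-2] = +1089.1194 N (tension)
  F[1-2] = +584.3179 N (tension)
  F[1-3] = -554.8387 N (compression)
  F[2-3] = +1045.9664 N (tension)
  F[2-4] = +436.4606 N (tension)
  F[3-4] = -1355.2392 N (compression)
  Rx@0 = -796.3500 N
  Ry@0 = +640.3063 N
  Ry@4 = +1283.0337 N

1089.119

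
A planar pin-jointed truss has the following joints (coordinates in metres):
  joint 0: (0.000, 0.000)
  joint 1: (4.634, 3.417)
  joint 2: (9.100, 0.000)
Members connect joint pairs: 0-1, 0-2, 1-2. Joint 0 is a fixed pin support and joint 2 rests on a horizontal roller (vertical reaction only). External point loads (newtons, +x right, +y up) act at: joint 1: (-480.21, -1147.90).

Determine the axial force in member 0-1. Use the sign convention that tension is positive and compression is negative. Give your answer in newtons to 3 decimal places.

-1253.072

N=3 nodes, M=3 members, R=3 reactions → 2N=6, M+R=6
member 0 (0-1): L=5.7576, (cx,cy)=(0.8049,0.5935)
member 1 (0-2): L=9.1000, (cx,cy)=(1.0000,0.0000)
member 2 (1-2): L=5.6233, (cx,cy)=(0.7942,-0.6077)
solve A·x = −loads:
  F[0-1] = -1253.0724 N (compression)
  F[0-2] = +528.3261 N (tension)
  F[1-2] = -665.2294 N (compression)
  Rx@0 = +480.2100 N
  Ry@0 = +743.6702 N
  Ry@2 = +404.2298 N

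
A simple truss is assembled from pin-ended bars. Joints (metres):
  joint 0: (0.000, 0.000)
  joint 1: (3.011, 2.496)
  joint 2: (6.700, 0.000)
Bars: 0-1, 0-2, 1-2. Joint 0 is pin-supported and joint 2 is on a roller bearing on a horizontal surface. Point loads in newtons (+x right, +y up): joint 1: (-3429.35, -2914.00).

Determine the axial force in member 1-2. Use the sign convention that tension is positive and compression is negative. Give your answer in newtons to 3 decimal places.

-57.102

N=3 nodes, M=3 members, R=3 reactions → 2N=6, M+R=6
member 0 (0-1): L=3.9110, (cx,cy)=(0.7699,0.6382)
member 1 (0-2): L=6.7000, (cx,cy)=(1.0000,0.0000)
member 2 (1-2): L=4.4541, (cx,cy)=(0.8282,-0.5604)
solve A·x = −loads:
  F[0-1] = -4515.8588 N (compression)
  F[0-2] = +47.2941 N (tension)
  F[1-2] = -57.1025 N (compression)
  Rx@0 = +3429.3500 N
  Ry@0 = +2882.0005 N
  Ry@2 = +31.9995 N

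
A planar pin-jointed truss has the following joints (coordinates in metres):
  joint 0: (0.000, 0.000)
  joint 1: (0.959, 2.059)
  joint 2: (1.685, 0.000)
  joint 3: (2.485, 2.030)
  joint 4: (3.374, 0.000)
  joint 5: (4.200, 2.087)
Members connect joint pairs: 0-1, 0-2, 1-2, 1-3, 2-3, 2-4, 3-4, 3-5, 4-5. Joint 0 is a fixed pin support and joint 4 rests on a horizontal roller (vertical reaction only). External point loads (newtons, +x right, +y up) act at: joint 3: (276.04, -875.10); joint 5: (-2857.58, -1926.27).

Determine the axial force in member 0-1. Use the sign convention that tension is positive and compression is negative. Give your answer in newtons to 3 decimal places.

-1500.813

N=6 nodes, M=9 members, R=3 reactions → 2N=12, M+R=12
member 0 (0-1): L=2.2714, (cx,cy)=(0.4222,0.9065)
member 1 (0-2): L=1.6850, (cx,cy)=(1.0000,0.0000)
member 2 (1-2): L=2.1832, (cx,cy)=(0.3325,-0.9431)
member 3 (1-3): L=1.5263, (cx,cy)=(0.9998,-0.0190)
member 4 (2-3): L=2.1819, (cx,cy)=(0.3666,0.9304)
member 5 (2-4): L=1.6890, (cx,cy)=(1.0000,0.0000)
member 6 (3-4): L=2.2161, (cx,cy)=(0.4012,-0.9160)
member 7 (3-5): L=1.7159, (cx,cy)=(0.9994,0.0332)
member 8 (4-5): L=2.2445, (cx,cy)=(0.3680,0.9298)
solve A·x = −loads:
  F[0-1] = -1500.8134 N (compression)
  F[0-2] = -1947.8808 N (compression)
  F[1-2] = +1465.1650 N (tension)
  F[1-3] = -1121.0767 N (compression)
  F[2-3] = -1485.2138 N (compression)
  F[2-4] = -916.1199 N (compression)
  F[3-4] = +452.8538 N (tension)
  F[3-5] = -2124.2948 N (compression)
  F[4-5] = -1995.7633 N (compression)
  Rx@0 = +2581.5400 N
  Ry@0 = +1360.4840 N
  Ry@4 = +1440.8860 N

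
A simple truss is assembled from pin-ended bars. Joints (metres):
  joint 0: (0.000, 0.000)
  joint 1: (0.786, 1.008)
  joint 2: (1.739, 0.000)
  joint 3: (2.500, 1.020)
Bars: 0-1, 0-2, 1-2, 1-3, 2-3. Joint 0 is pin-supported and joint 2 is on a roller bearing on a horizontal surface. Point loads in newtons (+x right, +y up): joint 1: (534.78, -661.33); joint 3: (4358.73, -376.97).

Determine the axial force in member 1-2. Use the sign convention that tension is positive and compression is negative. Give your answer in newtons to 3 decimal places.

-4538.325

N=4 nodes, M=5 members, R=3 reactions → 2N=8, M+R=8
member 0 (0-1): L=1.2782, (cx,cy)=(0.6149,0.7886)
member 1 (0-2): L=1.7390, (cx,cy)=(1.0000,0.0000)
member 2 (1-2): L=1.3872, (cx,cy)=(0.6870,-0.7267)
member 3 (1-3): L=1.7140, (cx,cy)=(1.0000,0.0070)
member 4 (2-3): L=1.2726, (cx,cy)=(0.5980,0.8015)
solve A·x = −loads:
  F[0-1] = +3384.6521 N (tension)
  F[0-2] = +2812.2365 N (tension)
  F[1-2] = -4538.3249 N (compression)
  F[1-3] = +4664.4573 N (tension)
  F[2-3] = -511.0701 N (compression)
  Rx@0 = -4893.5100 N
  Ry@0 = -2669.1142 N
  Ry@2 = +3707.4142 N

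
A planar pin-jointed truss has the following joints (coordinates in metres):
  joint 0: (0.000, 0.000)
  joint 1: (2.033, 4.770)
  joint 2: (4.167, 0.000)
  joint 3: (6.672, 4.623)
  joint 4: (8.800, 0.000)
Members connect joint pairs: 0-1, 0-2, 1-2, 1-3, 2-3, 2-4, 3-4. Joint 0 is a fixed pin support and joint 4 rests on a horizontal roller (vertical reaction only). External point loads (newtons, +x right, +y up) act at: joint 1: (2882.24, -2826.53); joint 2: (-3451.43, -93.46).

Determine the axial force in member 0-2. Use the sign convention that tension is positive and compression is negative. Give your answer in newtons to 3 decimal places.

N=5 nodes, M=7 members, R=3 reactions → 2N=10, M+R=10
member 0 (0-1): L=5.1852, (cx,cy)=(0.3921,0.9199)
member 1 (0-2): L=4.1670, (cx,cy)=(1.0000,0.0000)
member 2 (1-2): L=5.2256, (cx,cy)=(0.4084,-0.9128)
member 3 (1-3): L=4.6413, (cx,cy)=(0.9995,-0.0317)
member 4 (2-3): L=5.2581, (cx,cy)=(0.4764,0.8792)
member 5 (2-4): L=4.6330, (cx,cy)=(1.0000,0.0000)
member 6 (3-4): L=5.0893, (cx,cy)=(0.4181,-0.9084)
solve A·x = −loads:
  F[0-1] = -717.9197 N (compression)
  F[0-2] = -287.7082 N (compression)
  F[1-2] = -2295.7010 N (compression)
  F[1-3] = -2227.3335 N (compression)
  F[2-3] = +2489.7108 N (tension)
  F[2-4] = +1040.0885 N (tension)
  F[3-4] = -2487.4414 N (compression)
  Rx@0 = +569.1900 N
  Ry@0 = +660.4368 N
  Ry@4 = +2259.5532 N

-287.708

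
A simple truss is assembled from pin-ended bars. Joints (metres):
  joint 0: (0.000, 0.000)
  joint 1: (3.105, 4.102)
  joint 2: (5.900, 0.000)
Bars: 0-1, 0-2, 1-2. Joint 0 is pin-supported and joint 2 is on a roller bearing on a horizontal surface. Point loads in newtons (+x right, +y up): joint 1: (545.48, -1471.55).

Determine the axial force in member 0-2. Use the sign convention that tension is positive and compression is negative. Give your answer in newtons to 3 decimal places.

N=3 nodes, M=3 members, R=3 reactions → 2N=6, M+R=6
member 0 (0-1): L=5.1447, (cx,cy)=(0.6035,0.7973)
member 1 (0-2): L=5.9000, (cx,cy)=(1.0000,0.0000)
member 2 (1-2): L=4.9637, (cx,cy)=(0.5631,-0.8264)
solve A·x = −loads:
  F[0-1] = -398.6645 N (compression)
  F[0-2] = +786.0898 N (tension)
  F[1-2] = -1396.0367 N (compression)
  Rx@0 = -545.4800 N
  Ry@0 = +317.8684 N
  Ry@2 = +1153.6816 N

786.090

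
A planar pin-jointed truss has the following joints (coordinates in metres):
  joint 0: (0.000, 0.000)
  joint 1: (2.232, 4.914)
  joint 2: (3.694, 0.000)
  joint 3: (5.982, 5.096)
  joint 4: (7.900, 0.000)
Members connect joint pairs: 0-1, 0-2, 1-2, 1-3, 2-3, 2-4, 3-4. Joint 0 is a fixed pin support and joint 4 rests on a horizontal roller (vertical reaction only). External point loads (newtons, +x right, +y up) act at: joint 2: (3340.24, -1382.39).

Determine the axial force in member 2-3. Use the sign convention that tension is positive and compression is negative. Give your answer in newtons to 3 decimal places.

737.576

N=5 nodes, M=7 members, R=3 reactions → 2N=10, M+R=10
member 0 (0-1): L=5.3971, (cx,cy)=(0.4136,0.9105)
member 1 (0-2): L=3.6940, (cx,cy)=(1.0000,0.0000)
member 2 (1-2): L=5.1269, (cx,cy)=(0.2852,-0.9585)
member 3 (1-3): L=3.7544, (cx,cy)=(0.9988,0.0485)
member 4 (2-3): L=5.5861, (cx,cy)=(0.4096,0.9123)
member 5 (2-4): L=4.2060, (cx,cy)=(1.0000,0.0000)
member 6 (3-4): L=5.4450, (cx,cy)=(0.3523,-0.9359)
solve A·x = −loads:
  F[0-1] = -808.3548 N (compression)
  F[0-2] = +3674.5365 N (tension)
  F[1-2] = +740.2582 N (tension)
  F[1-3] = -546.0334 N (compression)
  F[2-3] = +737.5761 N (tension)
  F[2-4] = +243.2874 N (tension)
  F[3-4] = -690.6662 N (compression)
  Rx@0 = -3340.2400 N
  Ry@0 = +735.9914 N
  Ry@4 = +646.3986 N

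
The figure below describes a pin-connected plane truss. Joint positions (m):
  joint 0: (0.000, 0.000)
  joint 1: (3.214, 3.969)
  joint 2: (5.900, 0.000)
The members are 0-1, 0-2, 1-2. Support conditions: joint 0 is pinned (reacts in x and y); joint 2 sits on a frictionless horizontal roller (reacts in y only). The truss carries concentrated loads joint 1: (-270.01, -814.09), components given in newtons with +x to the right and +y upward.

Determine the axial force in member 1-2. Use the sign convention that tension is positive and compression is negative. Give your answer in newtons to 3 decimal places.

-316.156

N=3 nodes, M=3 members, R=3 reactions → 2N=6, M+R=6
member 0 (0-1): L=5.1071, (cx,cy)=(0.6293,0.7771)
member 1 (0-2): L=5.9000, (cx,cy)=(1.0000,0.0000)
member 2 (1-2): L=4.7924, (cx,cy)=(0.5605,-0.8282)
solve A·x = −loads:
  F[0-1] = -710.6189 N (compression)
  F[0-2] = +177.1942 N (tension)
  F[1-2] = -316.1556 N (compression)
  Rx@0 = +270.0100 N
  Ry@0 = +552.2569 N
  Ry@2 = +261.8331 N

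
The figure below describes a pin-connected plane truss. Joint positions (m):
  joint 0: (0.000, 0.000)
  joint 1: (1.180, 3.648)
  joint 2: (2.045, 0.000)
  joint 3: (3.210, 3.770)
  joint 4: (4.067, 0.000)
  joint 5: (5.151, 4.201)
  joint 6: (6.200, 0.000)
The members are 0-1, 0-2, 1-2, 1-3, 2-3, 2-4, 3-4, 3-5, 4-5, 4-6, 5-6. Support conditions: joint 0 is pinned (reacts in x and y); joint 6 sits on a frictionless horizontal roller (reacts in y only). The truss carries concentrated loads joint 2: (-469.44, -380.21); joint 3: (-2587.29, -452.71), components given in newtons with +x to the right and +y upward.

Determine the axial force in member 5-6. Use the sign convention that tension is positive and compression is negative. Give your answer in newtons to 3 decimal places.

1250.702

N=7 nodes, M=11 members, R=3 reactions → 2N=14, M+R=14
member 0 (0-1): L=3.8341, (cx,cy)=(0.3078,0.9515)
member 1 (0-2): L=2.0450, (cx,cy)=(1.0000,0.0000)
member 2 (1-2): L=3.7492, (cx,cy)=(0.2307,-0.9730)
member 3 (1-3): L=2.0337, (cx,cy)=(0.9982,0.0600)
member 4 (2-3): L=3.9459, (cx,cy)=(0.2952,0.9554)
member 5 (2-4): L=2.0220, (cx,cy)=(1.0000,0.0000)
member 6 (3-4): L=3.8662, (cx,cy)=(0.2217,-0.9751)
member 7 (3-5): L=1.9883, (cx,cy)=(0.9762,0.2168)
member 8 (4-5): L=4.3386, (cx,cy)=(0.2499,0.9683)
member 9 (4-6): L=2.1330, (cx,cy)=(1.0000,0.0000)
member 10 (5-6): L=4.3300, (cx,cy)=(0.2423,-0.9702)
solve A·x = −loads:
  F[0-1] = -2150.7567 N (compression)
  F[0-2] = -2394.8029 N (compression)
  F[1-2] = +2033.2469 N (tension)
  F[1-3] = -1133.0763 N (compression)
  F[2-3] = -1672.7483 N (compression)
  F[2-4] = -962.3869 N (compression)
  F[3-4] = +1393.2265 N (tension)
  F[3-5] = +669.4746 N (tension)
  F[4-5] = -1403.0657 N (compression)
  F[4-6] = -303.0000 N (compression)
  F[5-6] = +1250.7022 N (tension)
  Rx@0 = +3056.7300 N
  Ry@0 = +2046.3643 N
  Ry@6 = -1213.4443 N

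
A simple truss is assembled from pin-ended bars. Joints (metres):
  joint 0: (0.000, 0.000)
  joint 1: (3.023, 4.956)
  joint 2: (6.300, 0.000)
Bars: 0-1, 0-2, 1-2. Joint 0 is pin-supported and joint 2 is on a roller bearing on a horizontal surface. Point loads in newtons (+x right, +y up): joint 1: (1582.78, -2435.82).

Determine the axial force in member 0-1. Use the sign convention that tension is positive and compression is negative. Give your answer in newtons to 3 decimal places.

-25.644

N=3 nodes, M=3 members, R=3 reactions → 2N=6, M+R=6
member 0 (0-1): L=5.8052, (cx,cy)=(0.5207,0.8537)
member 1 (0-2): L=6.3000, (cx,cy)=(1.0000,0.0000)
member 2 (1-2): L=5.9414, (cx,cy)=(0.5516,-0.8341)
solve A·x = −loads:
  F[0-1] = -25.6441 N (compression)
  F[0-2] = +1596.1339 N (tension)
  F[1-2] = -2893.9053 N (compression)
  Rx@0 = -1582.7800 N
  Ry@0 = +21.8928 N
  Ry@2 = +2413.9272 N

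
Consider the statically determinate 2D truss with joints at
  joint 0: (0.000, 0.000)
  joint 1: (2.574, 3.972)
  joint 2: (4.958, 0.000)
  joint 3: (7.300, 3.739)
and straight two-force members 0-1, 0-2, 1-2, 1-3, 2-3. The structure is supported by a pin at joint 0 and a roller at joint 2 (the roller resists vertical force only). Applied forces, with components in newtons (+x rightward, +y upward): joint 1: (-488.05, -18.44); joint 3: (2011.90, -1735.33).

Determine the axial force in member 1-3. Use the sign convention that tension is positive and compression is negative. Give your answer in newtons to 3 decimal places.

3009.681

N=4 nodes, M=5 members, R=3 reactions → 2N=8, M+R=8
member 0 (0-1): L=4.7331, (cx,cy)=(0.5438,0.8392)
member 1 (0-2): L=4.9580, (cx,cy)=(1.0000,0.0000)
member 2 (1-2): L=4.6325, (cx,cy)=(0.5146,-0.8574)
member 3 (1-3): L=4.7317, (cx,cy)=(0.9988,-0.0492)
member 4 (2-3): L=4.4119, (cx,cy)=(0.5308,0.8475)
solve A·x = −loads:
  F[0-1] = +2308.2811 N (tension)
  F[0-2] = +268.5390 N (tension)
  F[1-2] = -2453.5822 N (compression)
  F[1-3] = +3009.6812 N (tension)
  F[2-3] = -1872.7703 N (compression)
  Rx@0 = -1523.8500 N
  Ry@0 = -1937.0999 N
  Ry@2 = +3690.8699 N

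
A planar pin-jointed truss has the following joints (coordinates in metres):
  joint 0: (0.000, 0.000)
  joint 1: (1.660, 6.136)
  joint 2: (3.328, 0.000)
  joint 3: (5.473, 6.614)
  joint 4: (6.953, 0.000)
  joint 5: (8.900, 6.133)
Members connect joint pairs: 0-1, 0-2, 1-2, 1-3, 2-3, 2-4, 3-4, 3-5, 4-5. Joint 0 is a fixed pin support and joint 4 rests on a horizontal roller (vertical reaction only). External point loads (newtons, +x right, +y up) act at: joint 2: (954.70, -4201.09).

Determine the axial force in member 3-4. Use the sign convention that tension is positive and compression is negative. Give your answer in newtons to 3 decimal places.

N=6 nodes, M=9 members, R=3 reactions → 2N=12, M+R=12
member 0 (0-1): L=6.3566, (cx,cy)=(0.2611,0.9653)
member 1 (0-2): L=3.3280, (cx,cy)=(1.0000,0.0000)
member 2 (1-2): L=6.3587, (cx,cy)=(0.2623,-0.9650)
member 3 (1-3): L=3.8428, (cx,cy)=(0.9922,0.1244)
member 4 (2-3): L=6.9531, (cx,cy)=(0.3085,0.9512)
member 5 (2-4): L=3.6250, (cx,cy)=(1.0000,0.0000)
member 6 (3-4): L=6.7776, (cx,cy)=(0.2184,-0.9759)
member 7 (3-5): L=3.4606, (cx,cy)=(0.9903,-0.1390)
member 8 (4-5): L=6.4346, (cx,cy)=(0.3026,0.9531)
solve A·x = −loads:
  F[0-1] = -2269.0071 N (compression)
  F[0-2] = +1547.2439 N (tension)
  F[1-2] = +2120.5147 N (tension)
  F[1-3] = -1157.7866 N (compression)
  F[2-3] = +2265.3213 N (tension)
  F[2-4] = +449.9566 N (tension)
  F[3-4] = -2060.5474 N (compression)
  F[3-5] = +0.0000 N (tension)
  F[4-5] = -0.0000 N (compression)
  Rx@0 = -954.7000 N
  Ry@0 = +2190.2706 N
  Ry@4 = +2010.8194 N

-2060.547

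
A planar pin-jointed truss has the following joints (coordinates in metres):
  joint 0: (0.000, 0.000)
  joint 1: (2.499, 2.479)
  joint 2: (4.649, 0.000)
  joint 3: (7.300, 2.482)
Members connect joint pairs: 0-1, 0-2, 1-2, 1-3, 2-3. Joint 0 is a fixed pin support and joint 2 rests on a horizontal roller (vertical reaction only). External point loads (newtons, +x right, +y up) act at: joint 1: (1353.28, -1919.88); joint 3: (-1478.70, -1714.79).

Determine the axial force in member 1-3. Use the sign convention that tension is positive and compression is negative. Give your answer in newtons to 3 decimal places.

N=4 nodes, M=5 members, R=3 reactions → 2N=8, M+R=8
member 0 (0-1): L=3.5200, (cx,cy)=(0.7099,0.7043)
member 1 (0-2): L=4.6490, (cx,cy)=(1.0000,0.0000)
member 2 (1-2): L=3.2815, (cx,cy)=(0.6552,-0.7555)
member 3 (1-3): L=4.8010, (cx,cy)=(1.0000,0.0006)
member 4 (2-3): L=3.6315, (cx,cy)=(0.7300,0.6835)
solve A·x = −loads:
  F[0-1] = +31.4022 N (tension)
  F[0-2] = -147.7137 N (compression)
  F[1-2] = -2570.3285 N (compression)
  F[1-3] = +353.0862 N (tension)
  F[2-3] = -2509.3230 N (compression)
  Rx@0 = +125.4200 N
  Ry@0 = -22.1153 N
  Ry@2 = +3656.7853 N

353.086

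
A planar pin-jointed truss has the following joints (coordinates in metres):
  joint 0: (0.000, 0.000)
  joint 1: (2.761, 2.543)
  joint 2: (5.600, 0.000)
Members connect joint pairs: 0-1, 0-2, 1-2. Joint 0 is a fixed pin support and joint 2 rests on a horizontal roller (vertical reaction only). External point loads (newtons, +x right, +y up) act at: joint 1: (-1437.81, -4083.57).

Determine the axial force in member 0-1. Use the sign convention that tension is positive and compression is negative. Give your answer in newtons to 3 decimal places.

N=3 nodes, M=3 members, R=3 reactions → 2N=6, M+R=6
member 0 (0-1): L=3.7537, (cx,cy)=(0.7355,0.6775)
member 1 (0-2): L=5.6000, (cx,cy)=(1.0000,0.0000)
member 2 (1-2): L=3.8114, (cx,cy)=(0.7449,-0.6672)
solve A·x = −loads:
  F[0-1] = -4019.5670 N (compression)
  F[0-2] = +1518.7769 N (tension)
  F[1-2] = -2038.9807 N (compression)
  Rx@0 = +1437.8100 N
  Ry@0 = +2723.1439 N
  Ry@2 = +1360.4261 N

-4019.567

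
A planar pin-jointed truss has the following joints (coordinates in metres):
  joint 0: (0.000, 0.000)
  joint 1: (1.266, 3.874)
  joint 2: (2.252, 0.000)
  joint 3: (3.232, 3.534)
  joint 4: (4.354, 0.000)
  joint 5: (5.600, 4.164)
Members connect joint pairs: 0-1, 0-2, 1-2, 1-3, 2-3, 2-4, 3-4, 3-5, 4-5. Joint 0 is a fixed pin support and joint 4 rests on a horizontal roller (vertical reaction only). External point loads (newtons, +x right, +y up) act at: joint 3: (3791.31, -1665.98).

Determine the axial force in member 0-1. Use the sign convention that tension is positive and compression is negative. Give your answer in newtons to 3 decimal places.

2785.778

N=6 nodes, M=9 members, R=3 reactions → 2N=12, M+R=12
member 0 (0-1): L=4.0756, (cx,cy)=(0.3106,0.9505)
member 1 (0-2): L=2.2520, (cx,cy)=(1.0000,0.0000)
member 2 (1-2): L=3.9975, (cx,cy)=(0.2467,-0.9691)
member 3 (1-3): L=1.9952, (cx,cy)=(0.9854,-0.1704)
member 4 (2-3): L=3.6674, (cx,cy)=(0.2672,0.9636)
member 5 (2-4): L=2.1020, (cx,cy)=(1.0000,0.0000)
member 6 (3-4): L=3.7078, (cx,cy)=(0.3026,-0.9531)
member 7 (3-5): L=2.4504, (cx,cy)=(0.9664,0.2571)
member 8 (4-5): L=4.3464, (cx,cy)=(0.2867,0.9580)
solve A·x = −loads:
  F[0-1] = +2785.7778 N (tension)
  F[0-2] = +2925.9694 N (tension)
  F[1-2] = -3019.7307 N (compression)
  F[1-3] = +1634.0695 N (tension)
  F[2-3] = +3036.8678 N (tension)
  F[2-4] = +1369.6241 N (tension)
  F[3-4] = -4526.1498 N (compression)
  F[3-5] = +0.0000 N (tension)
  F[4-5] = -0.0000 N (compression)
  Rx@0 = -3791.3100 N
  Ry@0 = -2647.9697 N
  Ry@4 = +4313.9497 N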